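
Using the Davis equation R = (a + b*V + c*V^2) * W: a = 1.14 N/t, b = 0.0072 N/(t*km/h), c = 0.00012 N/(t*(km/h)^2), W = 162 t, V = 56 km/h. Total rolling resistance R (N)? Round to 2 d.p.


b*V = 0.0072 * 56 = 0.4032
c*V^2 = 0.00012 * 3136 = 0.37632
R_per_t = 1.14 + 0.4032 + 0.37632 = 1.91952 N/t
R_total = 1.91952 * 162 = 310.96 N

310.96


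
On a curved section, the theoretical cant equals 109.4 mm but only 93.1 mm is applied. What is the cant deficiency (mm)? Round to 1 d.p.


Cant deficiency = equilibrium cant - actual cant
CD = 109.4 - 93.1
CD = 16.3 mm

16.3


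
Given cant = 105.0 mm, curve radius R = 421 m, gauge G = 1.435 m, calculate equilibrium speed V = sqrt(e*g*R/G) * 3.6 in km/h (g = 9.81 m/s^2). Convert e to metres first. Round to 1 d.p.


Convert cant: e = 105.0 mm = 0.1050 m
V_ms = sqrt(0.1050 * 9.81 * 421 / 1.435)
V_ms = sqrt(302.195854) = 17.3838 m/s
V = 17.3838 * 3.6 = 62.6 km/h

62.6


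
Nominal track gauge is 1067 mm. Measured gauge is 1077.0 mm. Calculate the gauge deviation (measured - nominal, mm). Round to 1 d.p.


Deviation = measured - nominal
Deviation = 1077.0 - 1067
Deviation = 10.0 mm

10.0


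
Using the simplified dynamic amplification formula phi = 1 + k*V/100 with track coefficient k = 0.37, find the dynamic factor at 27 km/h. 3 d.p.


phi = 1 + k * V / 100
phi = 1 + 0.37 * 27 / 100
phi = 1 + 0.0999
phi = 1.100

1.100


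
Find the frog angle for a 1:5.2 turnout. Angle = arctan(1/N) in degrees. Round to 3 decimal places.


1/N = 1/5.2 = 0.192308
angle = arctan(0.192308) = 0.189988 rad
angle = 0.189988 * 180/pi = 10.886 degrees

10.886


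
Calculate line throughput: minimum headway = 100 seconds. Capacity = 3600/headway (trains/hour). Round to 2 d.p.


Capacity = 3600 / headway
Capacity = 3600 / 100
Capacity = 36.00 trains/hour

36.00


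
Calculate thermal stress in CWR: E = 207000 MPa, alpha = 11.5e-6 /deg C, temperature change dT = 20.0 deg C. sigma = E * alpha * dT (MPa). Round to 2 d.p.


sigma = E * alpha * dT
sigma = 207000 * 11.5e-6 * 20.0
sigma = 2.3805 * 20.0
sigma = 47.61 MPa

47.61


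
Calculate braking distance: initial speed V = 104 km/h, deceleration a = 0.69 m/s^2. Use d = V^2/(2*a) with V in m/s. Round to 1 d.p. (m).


Convert speed: V = 104 / 3.6 = 28.8889 m/s
V^2 = 834.5679
d = 834.5679 / (2 * 0.69)
d = 834.5679 / 1.38
d = 604.8 m

604.8


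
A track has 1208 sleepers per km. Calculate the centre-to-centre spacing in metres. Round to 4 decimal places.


Spacing = 1000 m / number of sleepers
Spacing = 1000 / 1208
Spacing = 0.8278 m

0.8278


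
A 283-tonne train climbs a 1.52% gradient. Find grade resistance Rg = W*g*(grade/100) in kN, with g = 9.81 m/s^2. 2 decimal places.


Rg = W * 9.81 * grade / 100
Rg = 283 * 9.81 * 1.52 / 100
Rg = 2776.23 * 0.0152
Rg = 42.20 kN

42.20


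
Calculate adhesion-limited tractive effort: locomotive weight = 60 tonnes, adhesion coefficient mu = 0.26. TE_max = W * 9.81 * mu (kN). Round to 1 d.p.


TE_max = W * g * mu
TE_max = 60 * 9.81 * 0.26
TE_max = 588.6 * 0.26
TE_max = 153.0 kN

153.0


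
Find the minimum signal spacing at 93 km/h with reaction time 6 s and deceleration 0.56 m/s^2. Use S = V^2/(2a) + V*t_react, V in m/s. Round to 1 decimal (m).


V = 93 / 3.6 = 25.8333 m/s
Braking distance = 25.8333^2 / (2*0.56) = 595.8581 m
Sighting distance = 25.8333 * 6 = 155.0 m
S = 595.8581 + 155.0 = 750.9 m

750.9


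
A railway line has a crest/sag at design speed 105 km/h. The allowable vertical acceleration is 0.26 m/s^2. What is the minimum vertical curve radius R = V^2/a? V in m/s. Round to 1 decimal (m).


Convert speed: V = 105 / 3.6 = 29.1667 m/s
V^2 = 850.6944 m^2/s^2
R_v = 850.6944 / 0.26
R_v = 3271.9 m

3271.9


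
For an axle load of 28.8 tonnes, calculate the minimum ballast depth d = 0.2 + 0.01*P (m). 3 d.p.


d = 0.2 + 0.01 * 28.8
d = 0.2 + 0.288
d = 0.488 m

0.488


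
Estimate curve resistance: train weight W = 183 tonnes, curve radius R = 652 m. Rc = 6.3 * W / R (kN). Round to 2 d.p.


Rc = 6.3 * W / R
Rc = 6.3 * 183 / 652
Rc = 1152.9 / 652
Rc = 1.77 kN

1.77


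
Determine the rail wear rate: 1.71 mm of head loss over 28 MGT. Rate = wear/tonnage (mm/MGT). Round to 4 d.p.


Wear rate = total wear / cumulative tonnage
Rate = 1.71 / 28
Rate = 0.0611 mm/MGT

0.0611


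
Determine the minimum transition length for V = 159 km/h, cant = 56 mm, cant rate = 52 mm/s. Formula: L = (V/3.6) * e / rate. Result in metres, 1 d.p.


Convert speed: V = 159 / 3.6 = 44.1667 m/s
L = 44.1667 * 56 / 52
L = 2473.3333 / 52
L = 47.6 m

47.6


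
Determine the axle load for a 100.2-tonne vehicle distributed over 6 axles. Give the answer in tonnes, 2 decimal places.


Load per axle = total weight / number of axles
Load = 100.2 / 6
Load = 16.70 tonnes

16.70


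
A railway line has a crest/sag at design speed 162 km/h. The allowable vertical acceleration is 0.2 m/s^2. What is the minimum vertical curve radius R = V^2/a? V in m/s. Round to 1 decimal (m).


Convert speed: V = 162 / 3.6 = 45.0 m/s
V^2 = 2025.0 m^2/s^2
R_v = 2025.0 / 0.2
R_v = 10125.0 m

10125.0


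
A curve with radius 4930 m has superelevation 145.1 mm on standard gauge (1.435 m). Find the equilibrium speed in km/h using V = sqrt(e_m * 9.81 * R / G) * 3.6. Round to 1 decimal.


Convert cant: e = 145.1 mm = 0.1451 m
V_ms = sqrt(0.1451 * 9.81 * 4930 / 1.435)
V_ms = sqrt(4890.254237) = 69.9304 m/s
V = 69.9304 * 3.6 = 251.7 km/h

251.7


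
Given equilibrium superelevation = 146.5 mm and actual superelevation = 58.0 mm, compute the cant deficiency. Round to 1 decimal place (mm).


Cant deficiency = equilibrium cant - actual cant
CD = 146.5 - 58.0
CD = 88.5 mm

88.5


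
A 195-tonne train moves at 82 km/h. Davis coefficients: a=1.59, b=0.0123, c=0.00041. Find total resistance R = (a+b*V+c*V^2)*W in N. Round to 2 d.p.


b*V = 0.0123 * 82 = 1.0086
c*V^2 = 0.00041 * 6724 = 2.75684
R_per_t = 1.59 + 1.0086 + 2.75684 = 5.35544 N/t
R_total = 5.35544 * 195 = 1044.31 N

1044.31


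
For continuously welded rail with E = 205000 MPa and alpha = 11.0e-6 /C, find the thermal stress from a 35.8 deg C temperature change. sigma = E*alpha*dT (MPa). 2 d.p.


sigma = E * alpha * dT
sigma = 205000 * 11.0e-6 * 35.8
sigma = 2.255 * 35.8
sigma = 80.73 MPa

80.73


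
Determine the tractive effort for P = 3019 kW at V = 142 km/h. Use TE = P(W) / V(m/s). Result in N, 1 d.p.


Convert: P = 3019 kW = 3019000 W
V = 142 / 3.6 = 39.4444 m/s
TE = 3019000 / 39.4444
TE = 76538.0 N

76538.0


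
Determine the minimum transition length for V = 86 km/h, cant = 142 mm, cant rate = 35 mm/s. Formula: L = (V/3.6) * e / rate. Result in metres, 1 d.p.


Convert speed: V = 86 / 3.6 = 23.8889 m/s
L = 23.8889 * 142 / 35
L = 3392.2222 / 35
L = 96.9 m

96.9


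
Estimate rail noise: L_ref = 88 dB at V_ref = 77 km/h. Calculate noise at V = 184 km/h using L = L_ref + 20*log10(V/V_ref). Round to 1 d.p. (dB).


V/V_ref = 184 / 77 = 2.38961
log10(2.38961) = 0.378327
20 * 0.378327 = 7.5665
L = 88 + 7.5665 = 95.6 dB

95.6


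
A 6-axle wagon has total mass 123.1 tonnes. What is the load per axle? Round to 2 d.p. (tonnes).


Load per axle = total weight / number of axles
Load = 123.1 / 6
Load = 20.52 tonnes

20.52


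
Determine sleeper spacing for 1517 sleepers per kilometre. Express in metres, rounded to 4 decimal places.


Spacing = 1000 m / number of sleepers
Spacing = 1000 / 1517
Spacing = 0.6592 m

0.6592


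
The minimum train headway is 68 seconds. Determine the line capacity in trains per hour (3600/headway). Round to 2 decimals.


Capacity = 3600 / headway
Capacity = 3600 / 68
Capacity = 52.94 trains/hour

52.94


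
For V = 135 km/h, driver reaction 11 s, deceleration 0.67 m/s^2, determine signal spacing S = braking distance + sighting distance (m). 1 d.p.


V = 135 / 3.6 = 37.5 m/s
Braking distance = 37.5^2 / (2*0.67) = 1049.4403 m
Sighting distance = 37.5 * 11 = 412.5 m
S = 1049.4403 + 412.5 = 1461.9 m

1461.9


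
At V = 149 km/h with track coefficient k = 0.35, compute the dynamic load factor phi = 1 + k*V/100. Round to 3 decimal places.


phi = 1 + k * V / 100
phi = 1 + 0.35 * 149 / 100
phi = 1 + 0.5215
phi = 1.522

1.522


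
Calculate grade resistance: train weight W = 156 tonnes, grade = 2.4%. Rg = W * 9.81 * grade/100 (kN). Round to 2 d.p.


Rg = W * 9.81 * grade / 100
Rg = 156 * 9.81 * 2.4 / 100
Rg = 1530.36 * 0.024
Rg = 36.73 kN

36.73


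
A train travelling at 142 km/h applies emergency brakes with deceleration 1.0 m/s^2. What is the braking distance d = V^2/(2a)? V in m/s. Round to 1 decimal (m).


Convert speed: V = 142 / 3.6 = 39.4444 m/s
V^2 = 1555.8642
d = 1555.8642 / (2 * 1.0)
d = 1555.8642 / 2.0
d = 777.9 m

777.9


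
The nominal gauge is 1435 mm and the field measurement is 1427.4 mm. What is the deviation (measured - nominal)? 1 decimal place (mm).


Deviation = measured - nominal
Deviation = 1427.4 - 1435
Deviation = -7.6 mm

-7.6


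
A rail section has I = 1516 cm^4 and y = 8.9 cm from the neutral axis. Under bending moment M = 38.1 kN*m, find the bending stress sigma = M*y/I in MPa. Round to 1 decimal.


Convert units:
M = 38.1 kN*m = 38100000 N*mm
y = 8.9 cm = 89 mm
I = 1516 cm^4 = 15160000 mm^4
sigma = 38100000 * 89 / 15160000
sigma = 223.7 MPa

223.7


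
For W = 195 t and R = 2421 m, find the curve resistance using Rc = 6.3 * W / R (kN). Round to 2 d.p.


Rc = 6.3 * W / R
Rc = 6.3 * 195 / 2421
Rc = 1228.5 / 2421
Rc = 0.51 kN

0.51


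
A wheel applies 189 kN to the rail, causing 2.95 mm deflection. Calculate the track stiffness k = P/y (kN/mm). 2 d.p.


Track stiffness k = P / y
k = 189 / 2.95
k = 64.07 kN/mm

64.07


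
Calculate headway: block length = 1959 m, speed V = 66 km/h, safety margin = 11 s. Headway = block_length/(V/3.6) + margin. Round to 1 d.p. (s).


V = 66 / 3.6 = 18.3333 m/s
Block traversal time = 1959 / 18.3333 = 106.8545 s
Headway = 106.8545 + 11
Headway = 117.9 s

117.9


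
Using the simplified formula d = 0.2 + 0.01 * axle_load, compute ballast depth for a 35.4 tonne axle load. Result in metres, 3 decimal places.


d = 0.2 + 0.01 * 35.4
d = 0.2 + 0.354
d = 0.554 m

0.554


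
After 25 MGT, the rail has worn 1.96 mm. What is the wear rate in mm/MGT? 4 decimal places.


Wear rate = total wear / cumulative tonnage
Rate = 1.96 / 25
Rate = 0.0784 mm/MGT

0.0784


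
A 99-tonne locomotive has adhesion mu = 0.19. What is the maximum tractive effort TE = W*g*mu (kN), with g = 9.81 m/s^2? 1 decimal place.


TE_max = W * g * mu
TE_max = 99 * 9.81 * 0.19
TE_max = 971.19 * 0.19
TE_max = 184.5 kN

184.5


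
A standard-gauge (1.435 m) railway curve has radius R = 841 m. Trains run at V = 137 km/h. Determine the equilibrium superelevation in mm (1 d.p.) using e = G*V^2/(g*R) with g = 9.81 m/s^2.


Convert speed: V = 137 / 3.6 = 38.0556 m/s
Apply formula: e = 1.435 * 38.0556^2 / (9.81 * 841)
e = 1.435 * 1448.2253 / 8250.21
e = 0.251897 m = 251.9 mm

251.9


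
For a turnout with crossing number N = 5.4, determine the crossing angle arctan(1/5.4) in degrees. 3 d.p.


1/N = 1/5.4 = 0.185185
angle = arctan(0.185185) = 0.183111 rad
angle = 0.183111 * 180/pi = 10.491 degrees

10.491


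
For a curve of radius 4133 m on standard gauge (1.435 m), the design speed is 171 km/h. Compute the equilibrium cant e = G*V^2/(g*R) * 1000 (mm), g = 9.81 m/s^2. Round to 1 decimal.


Convert speed: V = 171 / 3.6 = 47.5 m/s
Apply formula: e = 1.435 * 47.5^2 / (9.81 * 4133)
e = 1.435 * 2256.25 / 40544.73
e = 0.079855 m = 79.9 mm

79.9


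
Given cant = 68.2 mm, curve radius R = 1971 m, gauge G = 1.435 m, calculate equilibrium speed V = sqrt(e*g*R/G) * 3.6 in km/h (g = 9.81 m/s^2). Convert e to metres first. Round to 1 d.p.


Convert cant: e = 68.2 mm = 0.0682 m
V_ms = sqrt(0.0682 * 9.81 * 1971 / 1.435)
V_ms = sqrt(918.942008) = 30.3141 m/s
V = 30.3141 * 3.6 = 109.1 km/h

109.1


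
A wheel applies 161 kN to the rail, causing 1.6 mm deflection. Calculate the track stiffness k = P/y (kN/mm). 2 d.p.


Track stiffness k = P / y
k = 161 / 1.6
k = 100.63 kN/mm

100.63


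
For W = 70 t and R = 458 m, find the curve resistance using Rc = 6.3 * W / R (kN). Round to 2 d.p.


Rc = 6.3 * W / R
Rc = 6.3 * 70 / 458
Rc = 441.0 / 458
Rc = 0.96 kN

0.96


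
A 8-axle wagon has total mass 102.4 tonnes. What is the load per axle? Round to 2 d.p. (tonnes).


Load per axle = total weight / number of axles
Load = 102.4 / 8
Load = 12.80 tonnes

12.80


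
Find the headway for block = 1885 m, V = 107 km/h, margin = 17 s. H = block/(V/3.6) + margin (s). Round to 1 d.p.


V = 107 / 3.6 = 29.7222 m/s
Block traversal time = 1885 / 29.7222 = 63.4206 s
Headway = 63.4206 + 17
Headway = 80.4 s

80.4


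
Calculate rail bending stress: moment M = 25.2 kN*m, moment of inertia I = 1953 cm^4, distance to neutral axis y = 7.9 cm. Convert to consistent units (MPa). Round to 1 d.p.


Convert units:
M = 25.2 kN*m = 25200000 N*mm
y = 7.9 cm = 79 mm
I = 1953 cm^4 = 19530000 mm^4
sigma = 25200000 * 79 / 19530000
sigma = 101.9 MPa

101.9


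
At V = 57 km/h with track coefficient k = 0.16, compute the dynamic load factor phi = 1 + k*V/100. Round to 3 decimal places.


phi = 1 + k * V / 100
phi = 1 + 0.16 * 57 / 100
phi = 1 + 0.0912
phi = 1.091

1.091


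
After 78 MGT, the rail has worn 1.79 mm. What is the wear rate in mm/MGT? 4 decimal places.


Wear rate = total wear / cumulative tonnage
Rate = 1.79 / 78
Rate = 0.0229 mm/MGT

0.0229


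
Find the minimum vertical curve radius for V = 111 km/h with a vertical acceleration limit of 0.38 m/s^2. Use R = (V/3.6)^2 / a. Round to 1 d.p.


Convert speed: V = 111 / 3.6 = 30.8333 m/s
V^2 = 950.6944 m^2/s^2
R_v = 950.6944 / 0.38
R_v = 2501.8 m

2501.8


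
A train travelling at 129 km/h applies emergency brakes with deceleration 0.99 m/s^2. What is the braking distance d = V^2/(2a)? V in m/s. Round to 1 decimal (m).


Convert speed: V = 129 / 3.6 = 35.8333 m/s
V^2 = 1284.0278
d = 1284.0278 / (2 * 0.99)
d = 1284.0278 / 1.98
d = 648.5 m

648.5


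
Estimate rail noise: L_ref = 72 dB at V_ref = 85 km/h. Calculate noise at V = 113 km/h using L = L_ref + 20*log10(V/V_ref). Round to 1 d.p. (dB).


V/V_ref = 113 / 85 = 1.329412
log10(1.329412) = 0.12366
20 * 0.12366 = 2.4732
L = 72 + 2.4732 = 74.5 dB

74.5


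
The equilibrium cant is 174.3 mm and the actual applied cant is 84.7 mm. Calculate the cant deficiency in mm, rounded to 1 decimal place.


Cant deficiency = equilibrium cant - actual cant
CD = 174.3 - 84.7
CD = 89.6 mm

89.6


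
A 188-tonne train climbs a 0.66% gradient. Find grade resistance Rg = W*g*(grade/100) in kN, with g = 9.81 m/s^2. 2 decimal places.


Rg = W * 9.81 * grade / 100
Rg = 188 * 9.81 * 0.66 / 100
Rg = 1844.28 * 0.0066
Rg = 12.17 kN

12.17


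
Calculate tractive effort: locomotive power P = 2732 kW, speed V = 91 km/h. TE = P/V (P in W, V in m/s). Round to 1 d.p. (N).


Convert: P = 2732 kW = 2732000 W
V = 91 / 3.6 = 25.2778 m/s
TE = 2732000 / 25.2778
TE = 108079.1 N

108079.1


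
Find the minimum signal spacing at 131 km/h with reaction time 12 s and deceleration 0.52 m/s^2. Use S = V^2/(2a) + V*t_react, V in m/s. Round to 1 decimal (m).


V = 131 / 3.6 = 36.3889 m/s
Braking distance = 36.3889^2 / (2*0.52) = 1273.2223 m
Sighting distance = 36.3889 * 12 = 436.6667 m
S = 1273.2223 + 436.6667 = 1709.9 m

1709.9


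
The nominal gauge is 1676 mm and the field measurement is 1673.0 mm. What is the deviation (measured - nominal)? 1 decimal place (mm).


Deviation = measured - nominal
Deviation = 1673.0 - 1676
Deviation = -3.0 mm

-3.0


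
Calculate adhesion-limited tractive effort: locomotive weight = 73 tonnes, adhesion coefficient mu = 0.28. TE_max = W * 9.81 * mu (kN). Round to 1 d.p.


TE_max = W * g * mu
TE_max = 73 * 9.81 * 0.28
TE_max = 716.13 * 0.28
TE_max = 200.5 kN

200.5


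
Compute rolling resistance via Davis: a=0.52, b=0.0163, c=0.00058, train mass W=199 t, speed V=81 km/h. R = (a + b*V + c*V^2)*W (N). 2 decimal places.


b*V = 0.0163 * 81 = 1.3203
c*V^2 = 0.00058 * 6561 = 3.80538
R_per_t = 0.52 + 1.3203 + 3.80538 = 5.64568 N/t
R_total = 5.64568 * 199 = 1123.49 N

1123.49


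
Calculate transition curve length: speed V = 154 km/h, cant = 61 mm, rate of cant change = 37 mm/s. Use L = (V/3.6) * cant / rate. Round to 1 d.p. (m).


Convert speed: V = 154 / 3.6 = 42.7778 m/s
L = 42.7778 * 61 / 37
L = 2609.4444 / 37
L = 70.5 m

70.5


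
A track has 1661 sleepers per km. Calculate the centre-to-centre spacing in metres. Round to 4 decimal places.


Spacing = 1000 m / number of sleepers
Spacing = 1000 / 1661
Spacing = 0.6020 m

0.6020


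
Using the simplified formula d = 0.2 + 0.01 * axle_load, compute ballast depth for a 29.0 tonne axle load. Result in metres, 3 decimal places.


d = 0.2 + 0.01 * 29.0
d = 0.2 + 0.29
d = 0.490 m

0.490


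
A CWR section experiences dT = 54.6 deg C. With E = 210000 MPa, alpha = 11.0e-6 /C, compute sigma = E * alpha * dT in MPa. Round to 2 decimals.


sigma = E * alpha * dT
sigma = 210000 * 11.0e-6 * 54.6
sigma = 2.31 * 54.6
sigma = 126.13 MPa

126.13


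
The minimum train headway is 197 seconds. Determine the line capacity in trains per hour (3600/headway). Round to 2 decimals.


Capacity = 3600 / headway
Capacity = 3600 / 197
Capacity = 18.27 trains/hour

18.27


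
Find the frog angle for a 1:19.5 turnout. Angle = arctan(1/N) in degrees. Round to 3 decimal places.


1/N = 1/19.5 = 0.051282
angle = arctan(0.051282) = 0.051237 rad
angle = 0.051237 * 180/pi = 2.936 degrees

2.936


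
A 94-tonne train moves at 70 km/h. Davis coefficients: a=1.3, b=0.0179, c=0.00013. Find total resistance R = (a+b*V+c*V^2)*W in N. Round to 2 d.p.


b*V = 0.0179 * 70 = 1.253
c*V^2 = 0.00013 * 4900 = 0.637
R_per_t = 1.3 + 1.253 + 0.637 = 3.19 N/t
R_total = 3.19 * 94 = 299.86 N

299.86


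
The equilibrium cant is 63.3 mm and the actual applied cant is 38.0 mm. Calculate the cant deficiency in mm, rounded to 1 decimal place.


Cant deficiency = equilibrium cant - actual cant
CD = 63.3 - 38.0
CD = 25.3 mm

25.3


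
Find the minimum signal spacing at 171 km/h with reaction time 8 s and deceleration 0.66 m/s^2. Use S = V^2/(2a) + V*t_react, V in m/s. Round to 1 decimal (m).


V = 171 / 3.6 = 47.5 m/s
Braking distance = 47.5^2 / (2*0.66) = 1709.2803 m
Sighting distance = 47.5 * 8 = 380.0 m
S = 1709.2803 + 380.0 = 2089.3 m

2089.3


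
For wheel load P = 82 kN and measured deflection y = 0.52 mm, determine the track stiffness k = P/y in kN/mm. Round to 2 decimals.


Track stiffness k = P / y
k = 82 / 0.52
k = 157.69 kN/mm

157.69


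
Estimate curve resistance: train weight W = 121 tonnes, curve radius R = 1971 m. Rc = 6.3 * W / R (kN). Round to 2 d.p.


Rc = 6.3 * W / R
Rc = 6.3 * 121 / 1971
Rc = 762.3 / 1971
Rc = 0.39 kN

0.39


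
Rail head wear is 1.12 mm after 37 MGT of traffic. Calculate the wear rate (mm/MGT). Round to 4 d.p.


Wear rate = total wear / cumulative tonnage
Rate = 1.12 / 37
Rate = 0.0303 mm/MGT

0.0303


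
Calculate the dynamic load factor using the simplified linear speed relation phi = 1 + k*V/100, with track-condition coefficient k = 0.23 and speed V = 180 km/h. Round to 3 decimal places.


phi = 1 + k * V / 100
phi = 1 + 0.23 * 180 / 100
phi = 1 + 0.414
phi = 1.414

1.414


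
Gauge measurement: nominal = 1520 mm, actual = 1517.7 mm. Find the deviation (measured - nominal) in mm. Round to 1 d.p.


Deviation = measured - nominal
Deviation = 1517.7 - 1520
Deviation = -2.3 mm

-2.3


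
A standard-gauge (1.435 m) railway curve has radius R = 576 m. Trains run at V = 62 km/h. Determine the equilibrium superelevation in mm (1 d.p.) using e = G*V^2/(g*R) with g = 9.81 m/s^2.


Convert speed: V = 62 / 3.6 = 17.2222 m/s
Apply formula: e = 1.435 * 17.2222^2 / (9.81 * 576)
e = 1.435 * 296.6049 / 5650.56
e = 0.075325 m = 75.3 mm

75.3


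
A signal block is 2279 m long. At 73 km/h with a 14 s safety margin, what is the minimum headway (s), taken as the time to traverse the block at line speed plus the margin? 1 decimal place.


V = 73 / 3.6 = 20.2778 m/s
Block traversal time = 2279 / 20.2778 = 112.389 s
Headway = 112.389 + 14
Headway = 126.4 s

126.4


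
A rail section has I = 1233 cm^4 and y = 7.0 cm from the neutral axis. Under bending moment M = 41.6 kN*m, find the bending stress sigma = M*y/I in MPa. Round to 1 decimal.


Convert units:
M = 41.6 kN*m = 41600000 N*mm
y = 7.0 cm = 70 mm
I = 1233 cm^4 = 12330000 mm^4
sigma = 41600000 * 70 / 12330000
sigma = 236.2 MPa

236.2


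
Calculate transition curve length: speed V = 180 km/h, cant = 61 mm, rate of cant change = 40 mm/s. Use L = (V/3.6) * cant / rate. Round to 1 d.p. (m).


Convert speed: V = 180 / 3.6 = 50.0 m/s
L = 50.0 * 61 / 40
L = 3050.0 / 40
L = 76.3 m

76.3


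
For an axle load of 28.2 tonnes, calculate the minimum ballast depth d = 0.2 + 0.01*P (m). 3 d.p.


d = 0.2 + 0.01 * 28.2
d = 0.2 + 0.282
d = 0.482 m

0.482


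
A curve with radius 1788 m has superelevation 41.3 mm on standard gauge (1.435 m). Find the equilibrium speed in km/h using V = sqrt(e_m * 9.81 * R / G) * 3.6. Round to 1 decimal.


Convert cant: e = 41.3 mm = 0.0413 m
V_ms = sqrt(0.0413 * 9.81 * 1788 / 1.435)
V_ms = sqrt(504.817815) = 22.4682 m/s
V = 22.4682 * 3.6 = 80.9 km/h

80.9


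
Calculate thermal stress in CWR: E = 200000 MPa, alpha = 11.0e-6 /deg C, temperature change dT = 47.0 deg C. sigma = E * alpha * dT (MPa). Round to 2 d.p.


sigma = E * alpha * dT
sigma = 200000 * 11.0e-6 * 47.0
sigma = 2.2 * 47.0
sigma = 103.40 MPa

103.40


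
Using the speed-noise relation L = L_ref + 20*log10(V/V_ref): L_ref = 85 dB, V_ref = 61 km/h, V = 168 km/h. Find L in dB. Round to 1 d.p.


V/V_ref = 168 / 61 = 2.754098
log10(2.754098) = 0.439979
20 * 0.439979 = 8.7996
L = 85 + 8.7996 = 93.8 dB

93.8


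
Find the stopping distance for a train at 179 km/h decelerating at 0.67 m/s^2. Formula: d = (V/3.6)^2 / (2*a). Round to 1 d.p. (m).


Convert speed: V = 179 / 3.6 = 49.7222 m/s
V^2 = 2472.2994
d = 2472.2994 / (2 * 0.67)
d = 2472.2994 / 1.34
d = 1845.0 m

1845.0


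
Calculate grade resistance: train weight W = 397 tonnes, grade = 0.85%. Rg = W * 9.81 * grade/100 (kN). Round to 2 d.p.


Rg = W * 9.81 * grade / 100
Rg = 397 * 9.81 * 0.85 / 100
Rg = 3894.57 * 0.0085
Rg = 33.10 kN

33.10


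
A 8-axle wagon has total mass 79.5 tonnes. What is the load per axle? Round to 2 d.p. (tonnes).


Load per axle = total weight / number of axles
Load = 79.5 / 8
Load = 9.94 tonnes

9.94


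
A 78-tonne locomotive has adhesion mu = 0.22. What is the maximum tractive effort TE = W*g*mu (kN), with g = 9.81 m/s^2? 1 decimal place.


TE_max = W * g * mu
TE_max = 78 * 9.81 * 0.22
TE_max = 765.18 * 0.22
TE_max = 168.3 kN

168.3


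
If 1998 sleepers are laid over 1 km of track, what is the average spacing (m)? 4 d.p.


Spacing = 1000 m / number of sleepers
Spacing = 1000 / 1998
Spacing = 0.5005 m

0.5005


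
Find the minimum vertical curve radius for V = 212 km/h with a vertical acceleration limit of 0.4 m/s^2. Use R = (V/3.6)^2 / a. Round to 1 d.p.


Convert speed: V = 212 / 3.6 = 58.8889 m/s
V^2 = 3467.9012 m^2/s^2
R_v = 3467.9012 / 0.4
R_v = 8669.8 m

8669.8


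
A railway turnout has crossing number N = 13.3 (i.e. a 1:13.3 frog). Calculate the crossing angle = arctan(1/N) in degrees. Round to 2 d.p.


1/N = 1/13.3 = 0.075188
angle = arctan(0.075188) = 0.075047 rad
angle = 0.075047 * 180/pi = 4.30 degrees

4.30


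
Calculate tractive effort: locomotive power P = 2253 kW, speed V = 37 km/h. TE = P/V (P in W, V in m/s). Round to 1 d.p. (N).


Convert: P = 2253 kW = 2253000 W
V = 37 / 3.6 = 10.2778 m/s
TE = 2253000 / 10.2778
TE = 219210.8 N

219210.8


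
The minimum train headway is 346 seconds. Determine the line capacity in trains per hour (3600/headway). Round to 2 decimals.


Capacity = 3600 / headway
Capacity = 3600 / 346
Capacity = 10.40 trains/hour

10.40


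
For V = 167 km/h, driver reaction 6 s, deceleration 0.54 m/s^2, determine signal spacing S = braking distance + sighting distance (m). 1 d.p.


V = 167 / 3.6 = 46.3889 m/s
Braking distance = 46.3889^2 / (2*0.54) = 1992.5269 m
Sighting distance = 46.3889 * 6 = 278.3333 m
S = 1992.5269 + 278.3333 = 2270.9 m

2270.9


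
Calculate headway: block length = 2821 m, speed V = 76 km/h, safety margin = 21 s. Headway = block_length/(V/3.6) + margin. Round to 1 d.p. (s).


V = 76 / 3.6 = 21.1111 m/s
Block traversal time = 2821 / 21.1111 = 133.6263 s
Headway = 133.6263 + 21
Headway = 154.6 s

154.6


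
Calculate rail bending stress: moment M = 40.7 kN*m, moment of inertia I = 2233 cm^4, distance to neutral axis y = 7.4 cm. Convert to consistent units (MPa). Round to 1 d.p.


Convert units:
M = 40.7 kN*m = 40700000 N*mm
y = 7.4 cm = 74 mm
I = 2233 cm^4 = 22330000 mm^4
sigma = 40700000 * 74 / 22330000
sigma = 134.9 MPa

134.9


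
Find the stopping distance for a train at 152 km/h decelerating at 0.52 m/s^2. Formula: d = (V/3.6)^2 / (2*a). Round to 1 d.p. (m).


Convert speed: V = 152 / 3.6 = 42.2222 m/s
V^2 = 1782.716
d = 1782.716 / (2 * 0.52)
d = 1782.716 / 1.04
d = 1714.2 m

1714.2


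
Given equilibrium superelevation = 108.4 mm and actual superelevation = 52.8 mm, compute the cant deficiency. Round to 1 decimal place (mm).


Cant deficiency = equilibrium cant - actual cant
CD = 108.4 - 52.8
CD = 55.6 mm

55.6


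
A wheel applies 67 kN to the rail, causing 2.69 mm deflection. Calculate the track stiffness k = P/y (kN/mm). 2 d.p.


Track stiffness k = P / y
k = 67 / 2.69
k = 24.91 kN/mm

24.91


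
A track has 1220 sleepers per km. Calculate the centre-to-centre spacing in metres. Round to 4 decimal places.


Spacing = 1000 m / number of sleepers
Spacing = 1000 / 1220
Spacing = 0.8197 m

0.8197


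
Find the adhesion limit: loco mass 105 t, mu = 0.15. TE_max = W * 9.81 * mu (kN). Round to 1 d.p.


TE_max = W * g * mu
TE_max = 105 * 9.81 * 0.15
TE_max = 1030.05 * 0.15
TE_max = 154.5 kN

154.5


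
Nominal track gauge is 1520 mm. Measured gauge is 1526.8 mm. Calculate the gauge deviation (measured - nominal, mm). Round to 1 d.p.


Deviation = measured - nominal
Deviation = 1526.8 - 1520
Deviation = 6.8 mm

6.8


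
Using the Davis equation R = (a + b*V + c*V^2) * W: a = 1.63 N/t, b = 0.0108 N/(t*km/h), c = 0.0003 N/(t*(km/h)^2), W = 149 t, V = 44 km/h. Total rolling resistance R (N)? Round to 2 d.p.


b*V = 0.0108 * 44 = 0.4752
c*V^2 = 0.0003 * 1936 = 0.5808
R_per_t = 1.63 + 0.4752 + 0.5808 = 2.686 N/t
R_total = 2.686 * 149 = 400.21 N

400.21


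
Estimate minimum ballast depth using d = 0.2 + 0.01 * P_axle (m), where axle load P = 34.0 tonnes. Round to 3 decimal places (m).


d = 0.2 + 0.01 * 34.0
d = 0.2 + 0.34
d = 0.540 m

0.540


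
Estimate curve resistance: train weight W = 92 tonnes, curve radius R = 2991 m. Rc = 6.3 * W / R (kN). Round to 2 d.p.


Rc = 6.3 * W / R
Rc = 6.3 * 92 / 2991
Rc = 579.6 / 2991
Rc = 0.19 kN

0.19


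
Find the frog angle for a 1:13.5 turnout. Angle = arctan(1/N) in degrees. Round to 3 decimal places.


1/N = 1/13.5 = 0.074074
angle = arctan(0.074074) = 0.073939 rad
angle = 0.073939 * 180/pi = 4.236 degrees

4.236


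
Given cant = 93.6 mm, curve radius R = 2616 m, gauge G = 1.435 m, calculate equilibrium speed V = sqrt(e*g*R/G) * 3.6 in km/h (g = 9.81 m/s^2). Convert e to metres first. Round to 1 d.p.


Convert cant: e = 93.6 mm = 0.0936 m
V_ms = sqrt(0.0936 * 9.81 * 2616 / 1.435)
V_ms = sqrt(1673.904569) = 40.9134 m/s
V = 40.9134 * 3.6 = 147.3 km/h

147.3


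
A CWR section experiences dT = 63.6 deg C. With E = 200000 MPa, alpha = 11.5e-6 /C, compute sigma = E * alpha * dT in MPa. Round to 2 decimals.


sigma = E * alpha * dT
sigma = 200000 * 11.5e-6 * 63.6
sigma = 2.3 * 63.6
sigma = 146.28 MPa

146.28


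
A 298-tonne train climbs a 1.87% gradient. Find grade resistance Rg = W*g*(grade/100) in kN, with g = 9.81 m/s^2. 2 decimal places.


Rg = W * 9.81 * grade / 100
Rg = 298 * 9.81 * 1.87 / 100
Rg = 2923.38 * 0.0187
Rg = 54.67 kN

54.67


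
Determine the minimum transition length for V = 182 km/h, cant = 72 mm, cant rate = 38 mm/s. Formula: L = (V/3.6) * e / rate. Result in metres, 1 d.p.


Convert speed: V = 182 / 3.6 = 50.5556 m/s
L = 50.5556 * 72 / 38
L = 3640.0 / 38
L = 95.8 m

95.8


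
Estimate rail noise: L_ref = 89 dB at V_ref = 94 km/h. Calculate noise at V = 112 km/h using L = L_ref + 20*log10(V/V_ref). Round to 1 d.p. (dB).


V/V_ref = 112 / 94 = 1.191489
log10(1.191489) = 0.07609
20 * 0.07609 = 1.5218
L = 89 + 1.5218 = 90.5 dB

90.5


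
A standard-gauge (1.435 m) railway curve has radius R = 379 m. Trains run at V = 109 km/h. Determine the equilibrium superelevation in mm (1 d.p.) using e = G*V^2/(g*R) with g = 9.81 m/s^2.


Convert speed: V = 109 / 3.6 = 30.2778 m/s
Apply formula: e = 1.435 * 30.2778^2 / (9.81 * 379)
e = 1.435 * 916.7438 / 3717.99
e = 0.353828 m = 353.8 mm

353.8


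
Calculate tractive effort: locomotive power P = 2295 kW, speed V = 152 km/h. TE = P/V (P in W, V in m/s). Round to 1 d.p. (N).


Convert: P = 2295 kW = 2295000 W
V = 152 / 3.6 = 42.2222 m/s
TE = 2295000 / 42.2222
TE = 54355.3 N

54355.3


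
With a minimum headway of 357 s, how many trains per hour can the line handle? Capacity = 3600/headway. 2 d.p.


Capacity = 3600 / headway
Capacity = 3600 / 357
Capacity = 10.08 trains/hour

10.08


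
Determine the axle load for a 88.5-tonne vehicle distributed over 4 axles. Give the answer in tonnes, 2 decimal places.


Load per axle = total weight / number of axles
Load = 88.5 / 4
Load = 22.13 tonnes

22.13


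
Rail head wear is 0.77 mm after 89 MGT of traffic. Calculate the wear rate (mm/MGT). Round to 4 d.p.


Wear rate = total wear / cumulative tonnage
Rate = 0.77 / 89
Rate = 0.0087 mm/MGT

0.0087


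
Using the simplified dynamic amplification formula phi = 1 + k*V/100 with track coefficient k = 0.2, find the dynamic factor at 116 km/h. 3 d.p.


phi = 1 + k * V / 100
phi = 1 + 0.2 * 116 / 100
phi = 1 + 0.232
phi = 1.232

1.232


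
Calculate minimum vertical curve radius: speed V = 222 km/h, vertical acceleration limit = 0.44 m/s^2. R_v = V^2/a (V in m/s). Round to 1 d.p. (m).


Convert speed: V = 222 / 3.6 = 61.6667 m/s
V^2 = 3802.7778 m^2/s^2
R_v = 3802.7778 / 0.44
R_v = 8642.7 m

8642.7


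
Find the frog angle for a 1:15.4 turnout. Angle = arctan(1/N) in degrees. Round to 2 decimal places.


1/N = 1/15.4 = 0.064935
angle = arctan(0.064935) = 0.064844 rad
angle = 0.064844 * 180/pi = 3.72 degrees

3.72


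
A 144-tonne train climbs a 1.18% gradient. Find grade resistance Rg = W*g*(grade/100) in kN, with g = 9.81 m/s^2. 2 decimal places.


Rg = W * 9.81 * grade / 100
Rg = 144 * 9.81 * 1.18 / 100
Rg = 1412.64 * 0.0118
Rg = 16.67 kN

16.67


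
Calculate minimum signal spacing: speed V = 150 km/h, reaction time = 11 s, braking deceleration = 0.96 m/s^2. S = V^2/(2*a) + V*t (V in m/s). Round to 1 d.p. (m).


V = 150 / 3.6 = 41.6667 m/s
Braking distance = 41.6667^2 / (2*0.96) = 904.2245 m
Sighting distance = 41.6667 * 11 = 458.3333 m
S = 904.2245 + 458.3333 = 1362.6 m

1362.6


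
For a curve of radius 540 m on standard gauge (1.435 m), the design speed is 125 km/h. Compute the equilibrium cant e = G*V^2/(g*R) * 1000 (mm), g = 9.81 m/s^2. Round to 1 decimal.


Convert speed: V = 125 / 3.6 = 34.7222 m/s
Apply formula: e = 1.435 * 34.7222^2 / (9.81 * 540)
e = 1.435 * 1205.6327 / 5297.4
e = 0.326591 m = 326.6 mm

326.6


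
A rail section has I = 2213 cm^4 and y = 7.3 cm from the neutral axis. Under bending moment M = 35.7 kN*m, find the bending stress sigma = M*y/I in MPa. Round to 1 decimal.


Convert units:
M = 35.7 kN*m = 35700000 N*mm
y = 7.3 cm = 73 mm
I = 2213 cm^4 = 22130000 mm^4
sigma = 35700000 * 73 / 22130000
sigma = 117.8 MPa

117.8


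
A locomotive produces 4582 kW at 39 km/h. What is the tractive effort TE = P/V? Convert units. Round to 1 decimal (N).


Convert: P = 4582 kW = 4582000 W
V = 39 / 3.6 = 10.8333 m/s
TE = 4582000 / 10.8333
TE = 422953.8 N

422953.8


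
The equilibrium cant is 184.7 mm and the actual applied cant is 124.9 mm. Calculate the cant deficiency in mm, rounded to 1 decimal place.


Cant deficiency = equilibrium cant - actual cant
CD = 184.7 - 124.9
CD = 59.8 mm

59.8


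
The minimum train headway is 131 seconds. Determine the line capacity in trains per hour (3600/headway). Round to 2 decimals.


Capacity = 3600 / headway
Capacity = 3600 / 131
Capacity = 27.48 trains/hour

27.48


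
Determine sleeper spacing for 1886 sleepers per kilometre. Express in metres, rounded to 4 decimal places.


Spacing = 1000 m / number of sleepers
Spacing = 1000 / 1886
Spacing = 0.5302 m

0.5302


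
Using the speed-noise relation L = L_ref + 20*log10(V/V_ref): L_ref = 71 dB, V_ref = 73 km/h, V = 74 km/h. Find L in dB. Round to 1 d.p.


V/V_ref = 74 / 73 = 1.013699
log10(1.013699) = 0.005909
20 * 0.005909 = 0.1182
L = 71 + 0.1182 = 71.1 dB

71.1


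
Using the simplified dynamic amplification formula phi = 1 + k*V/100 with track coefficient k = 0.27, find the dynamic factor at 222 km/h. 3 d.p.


phi = 1 + k * V / 100
phi = 1 + 0.27 * 222 / 100
phi = 1 + 0.5994
phi = 1.599

1.599


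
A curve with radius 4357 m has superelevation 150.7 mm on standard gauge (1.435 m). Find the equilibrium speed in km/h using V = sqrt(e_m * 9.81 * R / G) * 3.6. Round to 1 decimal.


Convert cant: e = 150.7 mm = 0.1507 m
V_ms = sqrt(0.1507 * 9.81 * 4357 / 1.435)
V_ms = sqrt(4488.672487) = 66.9976 m/s
V = 66.9976 * 3.6 = 241.2 km/h

241.2


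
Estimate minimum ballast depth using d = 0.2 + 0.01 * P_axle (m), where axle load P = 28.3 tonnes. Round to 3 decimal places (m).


d = 0.2 + 0.01 * 28.3
d = 0.2 + 0.283
d = 0.483 m

0.483


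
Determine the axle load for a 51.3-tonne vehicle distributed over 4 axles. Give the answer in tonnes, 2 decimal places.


Load per axle = total weight / number of axles
Load = 51.3 / 4
Load = 12.83 tonnes

12.83


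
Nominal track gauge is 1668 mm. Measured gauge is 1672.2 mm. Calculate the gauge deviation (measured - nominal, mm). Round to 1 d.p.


Deviation = measured - nominal
Deviation = 1672.2 - 1668
Deviation = 4.2 mm

4.2


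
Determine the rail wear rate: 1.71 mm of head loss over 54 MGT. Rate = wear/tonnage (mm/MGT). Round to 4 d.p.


Wear rate = total wear / cumulative tonnage
Rate = 1.71 / 54
Rate = 0.0317 mm/MGT

0.0317


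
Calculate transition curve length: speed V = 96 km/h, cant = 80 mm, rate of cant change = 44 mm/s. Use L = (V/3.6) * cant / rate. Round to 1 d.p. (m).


Convert speed: V = 96 / 3.6 = 26.6667 m/s
L = 26.6667 * 80 / 44
L = 2133.3333 / 44
L = 48.5 m

48.5


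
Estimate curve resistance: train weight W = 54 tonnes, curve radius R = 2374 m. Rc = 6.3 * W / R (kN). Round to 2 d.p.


Rc = 6.3 * W / R
Rc = 6.3 * 54 / 2374
Rc = 340.2 / 2374
Rc = 0.14 kN

0.14


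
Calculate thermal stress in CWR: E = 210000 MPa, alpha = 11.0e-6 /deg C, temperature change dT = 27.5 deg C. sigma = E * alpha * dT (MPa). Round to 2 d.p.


sigma = E * alpha * dT
sigma = 210000 * 11.0e-6 * 27.5
sigma = 2.31 * 27.5
sigma = 63.53 MPa

63.53


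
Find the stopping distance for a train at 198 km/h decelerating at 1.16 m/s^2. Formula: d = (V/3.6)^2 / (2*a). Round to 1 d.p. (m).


Convert speed: V = 198 / 3.6 = 55.0 m/s
V^2 = 3025.0
d = 3025.0 / (2 * 1.16)
d = 3025.0 / 2.32
d = 1303.9 m

1303.9


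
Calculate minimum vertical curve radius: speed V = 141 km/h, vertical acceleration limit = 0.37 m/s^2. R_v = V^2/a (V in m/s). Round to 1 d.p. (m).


Convert speed: V = 141 / 3.6 = 39.1667 m/s
V^2 = 1534.0278 m^2/s^2
R_v = 1534.0278 / 0.37
R_v = 4146.0 m

4146.0


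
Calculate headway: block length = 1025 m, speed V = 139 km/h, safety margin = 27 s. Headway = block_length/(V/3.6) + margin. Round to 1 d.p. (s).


V = 139 / 3.6 = 38.6111 m/s
Block traversal time = 1025 / 38.6111 = 26.5468 s
Headway = 26.5468 + 27
Headway = 53.5 s

53.5


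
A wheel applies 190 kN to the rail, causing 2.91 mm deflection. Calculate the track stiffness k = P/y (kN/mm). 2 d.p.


Track stiffness k = P / y
k = 190 / 2.91
k = 65.29 kN/mm

65.29


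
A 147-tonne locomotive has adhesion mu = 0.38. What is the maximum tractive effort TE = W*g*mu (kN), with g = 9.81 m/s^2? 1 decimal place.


TE_max = W * g * mu
TE_max = 147 * 9.81 * 0.38
TE_max = 1442.07 * 0.38
TE_max = 548.0 kN

548.0


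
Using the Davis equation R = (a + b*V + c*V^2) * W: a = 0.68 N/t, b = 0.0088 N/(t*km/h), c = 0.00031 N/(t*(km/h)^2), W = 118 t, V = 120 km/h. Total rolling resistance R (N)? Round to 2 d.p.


b*V = 0.0088 * 120 = 1.056
c*V^2 = 0.00031 * 14400 = 4.464
R_per_t = 0.68 + 1.056 + 4.464 = 6.2 N/t
R_total = 6.2 * 118 = 731.60 N

731.60


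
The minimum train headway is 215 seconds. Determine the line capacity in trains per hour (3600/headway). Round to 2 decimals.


Capacity = 3600 / headway
Capacity = 3600 / 215
Capacity = 16.74 trains/hour

16.74


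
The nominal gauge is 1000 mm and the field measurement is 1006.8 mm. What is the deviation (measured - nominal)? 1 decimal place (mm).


Deviation = measured - nominal
Deviation = 1006.8 - 1000
Deviation = 6.8 mm

6.8


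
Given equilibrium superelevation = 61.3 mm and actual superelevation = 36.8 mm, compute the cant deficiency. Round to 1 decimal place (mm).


Cant deficiency = equilibrium cant - actual cant
CD = 61.3 - 36.8
CD = 24.5 mm

24.5


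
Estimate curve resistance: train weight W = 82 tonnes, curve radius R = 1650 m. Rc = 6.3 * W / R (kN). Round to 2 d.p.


Rc = 6.3 * W / R
Rc = 6.3 * 82 / 1650
Rc = 516.6 / 1650
Rc = 0.31 kN

0.31


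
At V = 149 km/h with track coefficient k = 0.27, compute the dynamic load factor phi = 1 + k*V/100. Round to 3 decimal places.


phi = 1 + k * V / 100
phi = 1 + 0.27 * 149 / 100
phi = 1 + 0.4023
phi = 1.402

1.402


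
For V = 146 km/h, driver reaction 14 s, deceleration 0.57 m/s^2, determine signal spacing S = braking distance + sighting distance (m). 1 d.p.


V = 146 / 3.6 = 40.5556 m/s
Braking distance = 40.5556^2 / (2*0.57) = 1442.7659 m
Sighting distance = 40.5556 * 14 = 567.7778 m
S = 1442.7659 + 567.7778 = 2010.5 m

2010.5


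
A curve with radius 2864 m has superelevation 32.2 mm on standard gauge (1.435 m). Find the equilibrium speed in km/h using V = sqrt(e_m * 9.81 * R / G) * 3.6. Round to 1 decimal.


Convert cant: e = 32.2 mm = 0.0322 m
V_ms = sqrt(0.0322 * 9.81 * 2864 / 1.435)
V_ms = sqrt(630.443239) = 25.1086 m/s
V = 25.1086 * 3.6 = 90.4 km/h

90.4


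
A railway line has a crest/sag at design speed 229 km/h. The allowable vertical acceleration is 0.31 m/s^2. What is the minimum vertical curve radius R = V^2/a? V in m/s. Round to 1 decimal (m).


Convert speed: V = 229 / 3.6 = 63.6111 m/s
V^2 = 4046.3735 m^2/s^2
R_v = 4046.3735 / 0.31
R_v = 13052.8 m

13052.8


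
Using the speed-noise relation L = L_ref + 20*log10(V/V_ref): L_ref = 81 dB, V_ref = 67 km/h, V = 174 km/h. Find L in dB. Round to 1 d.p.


V/V_ref = 174 / 67 = 2.597015
log10(2.597015) = 0.414474
20 * 0.414474 = 8.2895
L = 81 + 8.2895 = 89.3 dB

89.3


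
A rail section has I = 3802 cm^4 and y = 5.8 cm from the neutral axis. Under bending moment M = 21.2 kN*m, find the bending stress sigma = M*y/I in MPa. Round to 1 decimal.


Convert units:
M = 21.2 kN*m = 21200000 N*mm
y = 5.8 cm = 58 mm
I = 3802 cm^4 = 38020000 mm^4
sigma = 21200000 * 58 / 38020000
sigma = 32.3 MPa

32.3


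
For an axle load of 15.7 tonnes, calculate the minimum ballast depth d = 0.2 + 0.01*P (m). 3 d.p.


d = 0.2 + 0.01 * 15.7
d = 0.2 + 0.157
d = 0.357 m

0.357
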